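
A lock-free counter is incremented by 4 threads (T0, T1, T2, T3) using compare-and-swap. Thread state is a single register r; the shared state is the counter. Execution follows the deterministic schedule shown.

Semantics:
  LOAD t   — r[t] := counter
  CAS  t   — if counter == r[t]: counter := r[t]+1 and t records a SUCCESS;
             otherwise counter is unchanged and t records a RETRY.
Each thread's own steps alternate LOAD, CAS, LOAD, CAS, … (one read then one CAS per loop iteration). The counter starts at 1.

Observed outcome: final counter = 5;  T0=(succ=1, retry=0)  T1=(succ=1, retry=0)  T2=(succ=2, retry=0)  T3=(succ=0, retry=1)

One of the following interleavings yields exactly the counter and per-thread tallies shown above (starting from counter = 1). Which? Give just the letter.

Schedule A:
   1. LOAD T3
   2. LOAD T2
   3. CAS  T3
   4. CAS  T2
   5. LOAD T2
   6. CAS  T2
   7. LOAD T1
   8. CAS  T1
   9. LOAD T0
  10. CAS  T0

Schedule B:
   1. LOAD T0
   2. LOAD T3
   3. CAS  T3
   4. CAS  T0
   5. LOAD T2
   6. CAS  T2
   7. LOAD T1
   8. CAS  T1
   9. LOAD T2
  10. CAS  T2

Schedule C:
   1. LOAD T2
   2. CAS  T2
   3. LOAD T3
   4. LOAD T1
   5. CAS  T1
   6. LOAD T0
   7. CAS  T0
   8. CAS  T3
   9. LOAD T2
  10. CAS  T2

C

Run C:
#1 T2 reads 1
#2 T2 CAS(1→2) writes; counter now 2
#3 T3 reads 2
#4 T1 reads 2
#5 T1 CAS(2→3) writes; counter now 3
#6 T0 reads 3
#7 T0 CAS(3→4) writes; counter now 4
#8 T3 CAS(2→3) fails; counter now 4
#9 T2 reads 4
#10 T2 CAS(4→5) writes; counter now 5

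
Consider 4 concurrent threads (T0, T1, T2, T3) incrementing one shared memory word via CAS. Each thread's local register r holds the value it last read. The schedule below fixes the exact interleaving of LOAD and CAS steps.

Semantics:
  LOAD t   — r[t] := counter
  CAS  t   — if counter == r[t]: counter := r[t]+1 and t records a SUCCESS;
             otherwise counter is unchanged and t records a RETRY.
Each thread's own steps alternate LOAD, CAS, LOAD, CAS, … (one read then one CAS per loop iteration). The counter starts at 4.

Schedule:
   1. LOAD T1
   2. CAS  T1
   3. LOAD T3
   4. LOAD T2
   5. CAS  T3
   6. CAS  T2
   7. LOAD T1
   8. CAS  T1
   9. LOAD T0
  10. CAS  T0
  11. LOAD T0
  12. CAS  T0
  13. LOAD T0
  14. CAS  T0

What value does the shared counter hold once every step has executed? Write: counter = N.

T1 LOAD — after: cnt=4, r=4 — load
T1 CAS — after: cnt=5, r=4 — ok
T3 LOAD — after: cnt=5, r=5 — load
T2 LOAD — after: cnt=5, r=5 — load
T3 CAS — after: cnt=6, r=5 — ok
T2 CAS — after: cnt=6, r=5 — retry
T1 LOAD — after: cnt=6, r=6 — load
T1 CAS — after: cnt=7, r=6 — ok
T0 LOAD — after: cnt=7, r=7 — load
T0 CAS — after: cnt=8, r=7 — ok
T0 LOAD — after: cnt=8, r=8 — load
T0 CAS — after: cnt=9, r=8 — ok
T0 LOAD — after: cnt=9, r=9 — load
T0 CAS — after: cnt=10, r=9 — ok

counter = 10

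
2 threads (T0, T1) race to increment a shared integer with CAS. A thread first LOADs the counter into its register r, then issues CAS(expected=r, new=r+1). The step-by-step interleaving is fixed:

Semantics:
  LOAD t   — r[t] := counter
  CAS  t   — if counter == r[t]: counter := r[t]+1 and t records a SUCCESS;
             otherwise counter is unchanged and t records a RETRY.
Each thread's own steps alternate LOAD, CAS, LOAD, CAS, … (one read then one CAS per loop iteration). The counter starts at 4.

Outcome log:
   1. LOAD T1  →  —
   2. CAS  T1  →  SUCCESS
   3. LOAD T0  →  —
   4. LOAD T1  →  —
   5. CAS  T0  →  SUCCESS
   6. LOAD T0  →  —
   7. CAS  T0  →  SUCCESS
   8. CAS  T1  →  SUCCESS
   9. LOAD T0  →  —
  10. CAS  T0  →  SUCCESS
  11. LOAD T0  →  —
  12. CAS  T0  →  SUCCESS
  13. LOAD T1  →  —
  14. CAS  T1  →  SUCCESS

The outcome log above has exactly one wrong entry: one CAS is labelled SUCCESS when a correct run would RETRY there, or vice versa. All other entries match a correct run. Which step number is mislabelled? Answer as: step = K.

step = 8

Reference trace:
[1] T1.load  rd  (counter 4, T1.r 4)
[2] T1.cas  hit  (counter 5, T1.r 4)
[3] T0.load  rd  (counter 5, T0.r 5)
[4] T1.load  rd  (counter 5, T1.r 5)
[5] T0.cas  hit  (counter 6, T0.r 5)
[6] T0.load  rd  (counter 6, T0.r 6)
[7] T0.cas  hit  (counter 7, T0.r 6)
[8] T1.cas  miss  (counter 7, T1.r 5)
[9] T0.load  rd  (counter 7, T0.r 7)
[10] T0.cas  hit  (counter 8, T0.r 7)
[11] T0.load  rd  (counter 8, T0.r 8)
[12] T0.cas  hit  (counter 9, T0.r 8)
[13] T1.load  rd  (counter 9, T1.r 9)
[14] T1.cas  hit  (counter 10, T1.r 9)
Flip is step 8.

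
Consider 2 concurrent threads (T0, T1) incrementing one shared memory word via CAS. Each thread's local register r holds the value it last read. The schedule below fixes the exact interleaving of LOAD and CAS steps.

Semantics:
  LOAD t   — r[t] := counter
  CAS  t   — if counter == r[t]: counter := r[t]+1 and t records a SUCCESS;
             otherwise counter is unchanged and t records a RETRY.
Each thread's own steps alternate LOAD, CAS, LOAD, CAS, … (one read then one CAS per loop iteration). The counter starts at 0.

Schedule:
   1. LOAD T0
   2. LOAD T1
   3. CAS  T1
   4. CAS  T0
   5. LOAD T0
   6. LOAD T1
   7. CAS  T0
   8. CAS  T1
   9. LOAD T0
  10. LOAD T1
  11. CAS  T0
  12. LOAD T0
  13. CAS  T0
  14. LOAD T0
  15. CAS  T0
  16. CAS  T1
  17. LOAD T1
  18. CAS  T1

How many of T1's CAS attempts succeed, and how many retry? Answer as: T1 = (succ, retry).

#1 T0 reads 0
#2 T1 reads 0
#3 T1 CAS(0→1) writes; counter now 1
#4 T0 CAS(0→1) fails; counter now 1
#5 T0 reads 1
#6 T1 reads 1
#7 T0 CAS(1→2) writes; counter now 2
#8 T1 CAS(1→2) fails; counter now 2
#9 T0 reads 2
#10 T1 reads 2
#11 T0 CAS(2→3) writes; counter now 3
#12 T0 reads 3
#13 T0 CAS(3→4) writes; counter now 4
#14 T0 reads 4
#15 T0 CAS(4→5) writes; counter now 5
#16 T1 CAS(2→3) fails; counter now 5
#17 T1 reads 5
#18 T1 CAS(5→6) writes; counter now 6

T1 = (2, 2)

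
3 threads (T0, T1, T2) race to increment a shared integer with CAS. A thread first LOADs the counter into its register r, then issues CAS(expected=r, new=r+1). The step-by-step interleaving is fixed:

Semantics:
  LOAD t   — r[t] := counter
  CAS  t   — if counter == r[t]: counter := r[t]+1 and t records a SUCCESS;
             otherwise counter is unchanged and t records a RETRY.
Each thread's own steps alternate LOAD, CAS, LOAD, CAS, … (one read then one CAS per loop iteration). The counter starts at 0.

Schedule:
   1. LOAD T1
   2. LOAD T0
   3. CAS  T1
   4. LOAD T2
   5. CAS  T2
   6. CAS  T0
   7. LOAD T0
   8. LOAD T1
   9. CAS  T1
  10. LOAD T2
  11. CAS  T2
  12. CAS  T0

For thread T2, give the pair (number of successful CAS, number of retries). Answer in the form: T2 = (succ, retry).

T1 LOAD — after: cnt=0, r=0 — load
T0 LOAD — after: cnt=0, r=0 — load
T1 CAS — after: cnt=1, r=0 — ok
T2 LOAD — after: cnt=1, r=1 — load
T2 CAS — after: cnt=2, r=1 — ok
T0 CAS — after: cnt=2, r=0 — retry
T0 LOAD — after: cnt=2, r=2 — load
T1 LOAD — after: cnt=2, r=2 — load
T1 CAS — after: cnt=3, r=2 — ok
T2 LOAD — after: cnt=3, r=3 — load
T2 CAS — after: cnt=4, r=3 — ok
T0 CAS — after: cnt=4, r=2 — retry

T2 = (2, 0)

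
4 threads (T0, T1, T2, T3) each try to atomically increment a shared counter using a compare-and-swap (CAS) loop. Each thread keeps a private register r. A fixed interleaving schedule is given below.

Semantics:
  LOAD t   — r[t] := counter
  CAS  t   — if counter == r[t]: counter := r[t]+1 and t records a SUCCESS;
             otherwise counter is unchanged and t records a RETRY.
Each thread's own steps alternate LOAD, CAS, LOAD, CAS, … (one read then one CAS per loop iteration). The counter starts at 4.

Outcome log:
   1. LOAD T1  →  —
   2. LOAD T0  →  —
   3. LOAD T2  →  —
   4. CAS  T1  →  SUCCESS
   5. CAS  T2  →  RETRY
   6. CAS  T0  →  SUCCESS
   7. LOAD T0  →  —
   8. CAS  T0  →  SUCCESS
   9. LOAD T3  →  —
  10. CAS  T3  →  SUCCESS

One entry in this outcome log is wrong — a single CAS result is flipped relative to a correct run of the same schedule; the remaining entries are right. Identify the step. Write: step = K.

Correct run:
   1) LOAD T1:  M=4  r_T1=4
   2) LOAD T0:  M=4  r_T0=4
   3) LOAD T2:  M=4  r_T2=4
   4) CAS  T1:  M=5  r_T1=4 ✓
   5) CAS  T2:  M=5  r_T2=4 ✗
   6) CAS  T0:  M=5  r_T0=4 ✗
   7) LOAD T0:  M=5  r_T0=5
   8) CAS  T0:  M=6  r_T0=5 ✓
   9) LOAD T3:  M=6  r_T3=6
  10) CAS  T3:  M=7  r_T3=6 ✓
Flip is step 6.

step = 6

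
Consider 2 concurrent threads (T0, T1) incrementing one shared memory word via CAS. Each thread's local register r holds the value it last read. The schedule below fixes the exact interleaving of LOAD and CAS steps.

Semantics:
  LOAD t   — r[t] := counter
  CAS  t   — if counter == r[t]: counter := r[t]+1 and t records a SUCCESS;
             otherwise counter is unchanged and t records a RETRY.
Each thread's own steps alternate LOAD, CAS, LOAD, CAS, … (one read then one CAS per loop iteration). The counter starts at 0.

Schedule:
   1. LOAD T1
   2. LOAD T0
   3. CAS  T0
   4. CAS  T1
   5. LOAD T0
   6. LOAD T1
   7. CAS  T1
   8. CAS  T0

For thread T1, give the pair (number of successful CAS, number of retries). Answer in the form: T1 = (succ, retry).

T1 = (1, 1)

#1 T1 reads 0
#2 T0 reads 0
#3 T0 CAS(0→1) writes; counter now 1
#4 T1 CAS(0→1) fails; counter now 1
#5 T0 reads 1
#6 T1 reads 1
#7 T1 CAS(1→2) writes; counter now 2
#8 T0 CAS(1→2) fails; counter now 2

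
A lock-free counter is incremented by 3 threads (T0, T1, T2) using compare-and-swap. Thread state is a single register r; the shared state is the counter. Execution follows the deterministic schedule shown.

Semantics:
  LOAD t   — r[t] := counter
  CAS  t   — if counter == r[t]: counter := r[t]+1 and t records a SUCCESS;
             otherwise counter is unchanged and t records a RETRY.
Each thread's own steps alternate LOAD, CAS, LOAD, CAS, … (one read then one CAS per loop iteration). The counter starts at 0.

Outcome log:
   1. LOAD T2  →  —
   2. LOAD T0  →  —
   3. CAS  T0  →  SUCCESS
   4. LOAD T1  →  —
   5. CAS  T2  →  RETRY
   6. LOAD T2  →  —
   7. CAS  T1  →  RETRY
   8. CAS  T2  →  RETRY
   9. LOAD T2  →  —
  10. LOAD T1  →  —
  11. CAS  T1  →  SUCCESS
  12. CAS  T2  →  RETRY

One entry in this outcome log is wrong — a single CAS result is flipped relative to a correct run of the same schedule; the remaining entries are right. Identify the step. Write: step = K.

Reference trace:
   1) LOAD T2:  M=0  r_T2=0
   2) LOAD T0:  M=0  r_T0=0
   3) CAS  T0:  M=1  r_T0=0 ✓
   4) LOAD T1:  M=1  r_T1=1
   5) CAS  T2:  M=1  r_T2=0 ✗
   6) LOAD T2:  M=1  r_T2=1
   7) CAS  T1:  M=2  r_T1=1 ✓
   8) CAS  T2:  M=2  r_T2=1 ✗
   9) LOAD T2:  M=2  r_T2=2
  10) LOAD T1:  M=2  r_T1=2
  11) CAS  T1:  M=3  r_T1=2 ✓
  12) CAS  T2:  M=3  r_T2=2 ✗
Flip is step 7.

step = 7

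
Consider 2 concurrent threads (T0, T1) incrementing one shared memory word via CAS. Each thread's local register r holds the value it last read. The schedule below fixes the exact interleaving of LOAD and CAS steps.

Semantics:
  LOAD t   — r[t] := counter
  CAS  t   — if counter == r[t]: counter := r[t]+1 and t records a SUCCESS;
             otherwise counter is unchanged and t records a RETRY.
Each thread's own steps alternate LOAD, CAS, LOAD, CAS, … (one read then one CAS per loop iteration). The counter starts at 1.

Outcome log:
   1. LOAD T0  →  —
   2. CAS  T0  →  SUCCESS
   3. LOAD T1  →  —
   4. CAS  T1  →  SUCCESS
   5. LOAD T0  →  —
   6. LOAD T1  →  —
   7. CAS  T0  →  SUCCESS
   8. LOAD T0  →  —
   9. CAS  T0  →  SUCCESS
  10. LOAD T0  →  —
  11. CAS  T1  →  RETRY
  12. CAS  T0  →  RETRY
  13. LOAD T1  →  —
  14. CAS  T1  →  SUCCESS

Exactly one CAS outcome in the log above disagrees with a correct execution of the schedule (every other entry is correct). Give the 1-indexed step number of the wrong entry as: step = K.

step = 12

Correct run:
   1) LOAD T0:  M=1  r_T0=1
   2) CAS  T0:  M=2  r_T0=1 ✓
   3) LOAD T1:  M=2  r_T1=2
   4) CAS  T1:  M=3  r_T1=2 ✓
   5) LOAD T0:  M=3  r_T0=3
   6) LOAD T1:  M=3  r_T1=3
   7) CAS  T0:  M=4  r_T0=3 ✓
   8) LOAD T0:  M=4  r_T0=4
   9) CAS  T0:  M=5  r_T0=4 ✓
  10) LOAD T0:  M=5  r_T0=5
  11) CAS  T1:  M=5  r_T1=3 ✗
  12) CAS  T0:  M=6  r_T0=5 ✓
  13) LOAD T1:  M=6  r_T1=6
  14) CAS  T1:  M=7  r_T1=6 ✓
Flip is step 12.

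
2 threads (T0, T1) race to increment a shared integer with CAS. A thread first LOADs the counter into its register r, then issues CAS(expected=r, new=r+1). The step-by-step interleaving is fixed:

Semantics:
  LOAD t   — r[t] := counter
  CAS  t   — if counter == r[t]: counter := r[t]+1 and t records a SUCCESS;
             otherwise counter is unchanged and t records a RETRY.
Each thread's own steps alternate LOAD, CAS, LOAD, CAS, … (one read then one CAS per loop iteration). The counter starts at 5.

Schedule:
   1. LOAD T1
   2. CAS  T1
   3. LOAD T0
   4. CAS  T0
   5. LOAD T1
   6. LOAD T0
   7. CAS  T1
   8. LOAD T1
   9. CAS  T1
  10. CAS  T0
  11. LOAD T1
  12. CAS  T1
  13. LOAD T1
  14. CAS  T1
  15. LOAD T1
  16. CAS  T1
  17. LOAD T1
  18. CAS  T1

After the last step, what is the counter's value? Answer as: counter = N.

counter = 13

step 1: T1 LOAD ⇒ load; ctr=5 reg=5
step 2: T1 CAS ⇒ ok; ctr=6 reg=5
step 3: T0 LOAD ⇒ load; ctr=6 reg=6
step 4: T0 CAS ⇒ ok; ctr=7 reg=6
step 5: T1 LOAD ⇒ load; ctr=7 reg=7
step 6: T0 LOAD ⇒ load; ctr=7 reg=7
step 7: T1 CAS ⇒ ok; ctr=8 reg=7
step 8: T1 LOAD ⇒ load; ctr=8 reg=8
step 9: T1 CAS ⇒ ok; ctr=9 reg=8
step 10: T0 CAS ⇒ retry; ctr=9 reg=7
step 11: T1 LOAD ⇒ load; ctr=9 reg=9
step 12: T1 CAS ⇒ ok; ctr=10 reg=9
step 13: T1 LOAD ⇒ load; ctr=10 reg=10
step 14: T1 CAS ⇒ ok; ctr=11 reg=10
step 15: T1 LOAD ⇒ load; ctr=11 reg=11
step 16: T1 CAS ⇒ ok; ctr=12 reg=11
step 17: T1 LOAD ⇒ load; ctr=12 reg=12
step 18: T1 CAS ⇒ ok; ctr=13 reg=12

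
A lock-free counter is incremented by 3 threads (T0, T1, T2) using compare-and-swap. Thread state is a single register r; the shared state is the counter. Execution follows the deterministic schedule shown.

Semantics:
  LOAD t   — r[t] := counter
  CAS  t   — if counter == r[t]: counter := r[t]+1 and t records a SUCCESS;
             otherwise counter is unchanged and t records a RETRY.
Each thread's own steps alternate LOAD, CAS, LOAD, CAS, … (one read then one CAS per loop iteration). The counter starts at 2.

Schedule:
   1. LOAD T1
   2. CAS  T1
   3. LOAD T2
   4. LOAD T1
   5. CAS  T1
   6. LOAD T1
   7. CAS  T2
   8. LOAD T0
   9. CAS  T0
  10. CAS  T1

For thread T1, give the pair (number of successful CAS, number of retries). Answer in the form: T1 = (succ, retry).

T1 LOAD — after: cnt=2, r=2 — load
T1 CAS — after: cnt=3, r=2 — ok
T2 LOAD — after: cnt=3, r=3 — load
T1 LOAD — after: cnt=3, r=3 — load
T1 CAS — after: cnt=4, r=3 — ok
T1 LOAD — after: cnt=4, r=4 — load
T2 CAS — after: cnt=4, r=3 — retry
T0 LOAD — after: cnt=4, r=4 — load
T0 CAS — after: cnt=5, r=4 — ok
T1 CAS — after: cnt=5, r=4 — retry

T1 = (2, 1)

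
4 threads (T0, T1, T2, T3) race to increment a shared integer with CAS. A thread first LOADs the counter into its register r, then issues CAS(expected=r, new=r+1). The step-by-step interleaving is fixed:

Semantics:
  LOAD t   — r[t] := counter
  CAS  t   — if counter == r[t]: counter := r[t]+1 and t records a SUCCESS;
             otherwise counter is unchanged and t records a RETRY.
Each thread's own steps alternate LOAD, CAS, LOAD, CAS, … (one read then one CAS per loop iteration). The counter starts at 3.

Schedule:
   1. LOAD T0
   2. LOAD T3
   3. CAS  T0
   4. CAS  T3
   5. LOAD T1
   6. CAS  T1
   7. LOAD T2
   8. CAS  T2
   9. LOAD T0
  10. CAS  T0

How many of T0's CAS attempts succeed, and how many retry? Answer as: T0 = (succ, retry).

[1] T0.load  rd  (counter 3, T0.r 3)
[2] T3.load  rd  (counter 3, T3.r 3)
[3] T0.cas  hit  (counter 4, T0.r 3)
[4] T3.cas  miss  (counter 4, T3.r 3)
[5] T1.load  rd  (counter 4, T1.r 4)
[6] T1.cas  hit  (counter 5, T1.r 4)
[7] T2.load  rd  (counter 5, T2.r 5)
[8] T2.cas  hit  (counter 6, T2.r 5)
[9] T0.load  rd  (counter 6, T0.r 6)
[10] T0.cas  hit  (counter 7, T0.r 6)

T0 = (2, 0)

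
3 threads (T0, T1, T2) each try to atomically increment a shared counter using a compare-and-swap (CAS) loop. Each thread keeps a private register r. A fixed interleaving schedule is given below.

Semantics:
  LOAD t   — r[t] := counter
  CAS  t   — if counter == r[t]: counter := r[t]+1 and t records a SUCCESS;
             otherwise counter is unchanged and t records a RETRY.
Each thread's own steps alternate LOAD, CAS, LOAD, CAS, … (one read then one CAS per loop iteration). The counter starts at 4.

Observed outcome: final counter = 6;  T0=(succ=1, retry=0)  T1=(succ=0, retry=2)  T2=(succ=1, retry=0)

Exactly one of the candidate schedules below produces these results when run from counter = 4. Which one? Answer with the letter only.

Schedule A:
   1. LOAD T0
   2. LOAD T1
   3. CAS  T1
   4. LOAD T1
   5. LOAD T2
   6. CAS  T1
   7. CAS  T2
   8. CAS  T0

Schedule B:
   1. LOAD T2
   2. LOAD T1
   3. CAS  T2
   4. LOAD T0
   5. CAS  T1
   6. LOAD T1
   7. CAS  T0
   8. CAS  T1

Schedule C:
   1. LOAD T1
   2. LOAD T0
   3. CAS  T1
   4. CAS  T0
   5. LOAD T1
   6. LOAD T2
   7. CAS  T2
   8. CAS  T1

Run B:
step 1: T2 LOAD ⇒ load; ctr=4 reg=4
step 2: T1 LOAD ⇒ load; ctr=4 reg=4
step 3: T2 CAS ⇒ ok; ctr=5 reg=4
step 4: T0 LOAD ⇒ load; ctr=5 reg=5
step 5: T1 CAS ⇒ retry; ctr=5 reg=4
step 6: T1 LOAD ⇒ load; ctr=5 reg=5
step 7: T0 CAS ⇒ ok; ctr=6 reg=5
step 8: T1 CAS ⇒ retry; ctr=6 reg=5

B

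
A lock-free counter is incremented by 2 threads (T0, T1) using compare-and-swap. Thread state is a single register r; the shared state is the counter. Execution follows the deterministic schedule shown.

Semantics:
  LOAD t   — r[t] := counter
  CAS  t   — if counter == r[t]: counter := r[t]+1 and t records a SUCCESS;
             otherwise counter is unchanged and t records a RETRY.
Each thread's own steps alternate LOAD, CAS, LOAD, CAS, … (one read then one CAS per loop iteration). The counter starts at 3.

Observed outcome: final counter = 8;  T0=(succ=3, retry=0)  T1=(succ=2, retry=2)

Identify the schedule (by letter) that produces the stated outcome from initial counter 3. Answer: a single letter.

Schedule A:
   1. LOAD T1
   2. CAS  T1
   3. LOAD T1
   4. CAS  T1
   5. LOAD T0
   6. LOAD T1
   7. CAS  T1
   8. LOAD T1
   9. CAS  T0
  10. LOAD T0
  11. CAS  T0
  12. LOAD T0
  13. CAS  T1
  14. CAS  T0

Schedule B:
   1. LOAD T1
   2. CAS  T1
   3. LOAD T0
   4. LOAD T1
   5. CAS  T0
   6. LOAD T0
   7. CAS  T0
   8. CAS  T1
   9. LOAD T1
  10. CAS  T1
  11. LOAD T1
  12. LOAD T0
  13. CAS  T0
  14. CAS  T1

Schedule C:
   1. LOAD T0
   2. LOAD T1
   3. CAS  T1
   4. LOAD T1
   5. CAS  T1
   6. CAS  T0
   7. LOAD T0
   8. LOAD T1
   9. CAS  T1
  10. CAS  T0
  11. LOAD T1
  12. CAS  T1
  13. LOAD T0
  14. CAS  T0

B

Run B:
T1 LOAD — after: cnt=3, r=3 — load
T1 CAS — after: cnt=4, r=3 — ok
T0 LOAD — after: cnt=4, r=4 — load
T1 LOAD — after: cnt=4, r=4 — load
T0 CAS — after: cnt=5, r=4 — ok
T0 LOAD — after: cnt=5, r=5 — load
T0 CAS — after: cnt=6, r=5 — ok
T1 CAS — after: cnt=6, r=4 — retry
T1 LOAD — after: cnt=6, r=6 — load
T1 CAS — after: cnt=7, r=6 — ok
T1 LOAD — after: cnt=7, r=7 — load
T0 LOAD — after: cnt=7, r=7 — load
T0 CAS — after: cnt=8, r=7 — ok
T1 CAS — after: cnt=8, r=7 — retry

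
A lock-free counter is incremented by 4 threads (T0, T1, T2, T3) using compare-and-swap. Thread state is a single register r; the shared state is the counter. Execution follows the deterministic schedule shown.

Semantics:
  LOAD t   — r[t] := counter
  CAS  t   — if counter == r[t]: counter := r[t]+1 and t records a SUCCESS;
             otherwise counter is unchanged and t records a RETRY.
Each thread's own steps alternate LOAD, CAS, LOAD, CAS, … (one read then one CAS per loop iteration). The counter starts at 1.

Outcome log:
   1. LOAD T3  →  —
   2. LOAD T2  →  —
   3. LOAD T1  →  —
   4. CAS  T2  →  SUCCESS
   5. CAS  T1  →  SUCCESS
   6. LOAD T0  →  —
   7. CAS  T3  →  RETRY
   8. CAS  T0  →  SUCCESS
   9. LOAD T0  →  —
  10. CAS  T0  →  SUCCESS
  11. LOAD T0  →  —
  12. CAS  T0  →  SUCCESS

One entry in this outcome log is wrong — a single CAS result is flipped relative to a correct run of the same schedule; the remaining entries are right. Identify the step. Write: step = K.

Reference trace:
1. LOAD T3 → mem=1 r[T3]=1 [LOAD]
2. LOAD T2 → mem=1 r[T2]=1 [LOAD]
3. LOAD T1 → mem=1 r[T1]=1 [LOAD]
4. CAS T2 → mem=2 r[T2]=1 [OK]
5. CAS T1 → mem=2 r[T1]=1 [RETRY]
6. LOAD T0 → mem=2 r[T0]=2 [LOAD]
7. CAS T3 → mem=2 r[T3]=1 [RETRY]
8. CAS T0 → mem=3 r[T0]=2 [OK]
9. LOAD T0 → mem=3 r[T0]=3 [LOAD]
10. CAS T0 → mem=4 r[T0]=3 [OK]
11. LOAD T0 → mem=4 r[T0]=4 [LOAD]
12. CAS T0 → mem=5 r[T0]=4 [OK]
Mismatch at 5.

step = 5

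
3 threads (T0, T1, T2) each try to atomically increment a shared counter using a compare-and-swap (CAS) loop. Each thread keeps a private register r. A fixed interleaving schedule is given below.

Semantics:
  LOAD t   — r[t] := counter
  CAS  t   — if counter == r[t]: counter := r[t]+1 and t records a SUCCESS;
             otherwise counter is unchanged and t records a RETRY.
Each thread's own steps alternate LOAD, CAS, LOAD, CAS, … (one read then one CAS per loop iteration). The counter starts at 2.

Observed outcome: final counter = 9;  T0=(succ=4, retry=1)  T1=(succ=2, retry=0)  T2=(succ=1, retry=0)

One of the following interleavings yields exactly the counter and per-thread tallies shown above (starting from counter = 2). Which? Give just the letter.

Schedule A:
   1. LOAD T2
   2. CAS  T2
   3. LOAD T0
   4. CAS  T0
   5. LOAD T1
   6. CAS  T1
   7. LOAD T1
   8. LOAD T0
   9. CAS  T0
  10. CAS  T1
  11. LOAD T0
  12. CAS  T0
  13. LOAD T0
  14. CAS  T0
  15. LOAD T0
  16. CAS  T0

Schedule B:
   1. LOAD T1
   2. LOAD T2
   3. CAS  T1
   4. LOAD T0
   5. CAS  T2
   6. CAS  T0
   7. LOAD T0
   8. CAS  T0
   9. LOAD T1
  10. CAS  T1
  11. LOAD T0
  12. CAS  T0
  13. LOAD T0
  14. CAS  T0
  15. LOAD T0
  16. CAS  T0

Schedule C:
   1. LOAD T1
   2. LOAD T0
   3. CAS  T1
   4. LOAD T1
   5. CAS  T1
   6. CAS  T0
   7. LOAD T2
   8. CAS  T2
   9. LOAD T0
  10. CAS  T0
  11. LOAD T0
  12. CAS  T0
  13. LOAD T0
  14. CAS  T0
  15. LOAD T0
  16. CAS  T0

C

Tracing schedule C:
[1] T1.load  rd  (counter 2, T1.r 2)
[2] T0.load  rd  (counter 2, T0.r 2)
[3] T1.cas  hit  (counter 3, T1.r 2)
[4] T1.load  rd  (counter 3, T1.r 3)
[5] T1.cas  hit  (counter 4, T1.r 3)
[6] T0.cas  miss  (counter 4, T0.r 2)
[7] T2.load  rd  (counter 4, T2.r 4)
[8] T2.cas  hit  (counter 5, T2.r 4)
[9] T0.load  rd  (counter 5, T0.r 5)
[10] T0.cas  hit  (counter 6, T0.r 5)
[11] T0.load  rd  (counter 6, T0.r 6)
[12] T0.cas  hit  (counter 7, T0.r 6)
[13] T0.load  rd  (counter 7, T0.r 7)
[14] T0.cas  hit  (counter 8, T0.r 7)
[15] T0.load  rd  (counter 8, T0.r 8)
[16] T0.cas  hit  (counter 9, T0.r 8)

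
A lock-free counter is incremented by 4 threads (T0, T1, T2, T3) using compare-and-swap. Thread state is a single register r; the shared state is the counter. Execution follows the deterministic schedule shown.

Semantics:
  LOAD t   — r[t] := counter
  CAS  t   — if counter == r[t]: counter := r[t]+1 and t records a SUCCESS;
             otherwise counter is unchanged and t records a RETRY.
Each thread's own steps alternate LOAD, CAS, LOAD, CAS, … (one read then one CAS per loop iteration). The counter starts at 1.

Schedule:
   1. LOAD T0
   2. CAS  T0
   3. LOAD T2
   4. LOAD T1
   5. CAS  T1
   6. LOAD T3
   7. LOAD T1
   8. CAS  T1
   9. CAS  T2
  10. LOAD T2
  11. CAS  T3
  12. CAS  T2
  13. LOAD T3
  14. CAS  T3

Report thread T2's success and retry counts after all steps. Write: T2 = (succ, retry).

T2 = (1, 1)

#1 T0 reads 1
#2 T0 CAS(1→2) writes; counter now 2
#3 T2 reads 2
#4 T1 reads 2
#5 T1 CAS(2→3) writes; counter now 3
#6 T3 reads 3
#7 T1 reads 3
#8 T1 CAS(3→4) writes; counter now 4
#9 T2 CAS(2→3) fails; counter now 4
#10 T2 reads 4
#11 T3 CAS(3→4) fails; counter now 4
#12 T2 CAS(4→5) writes; counter now 5
#13 T3 reads 5
#14 T3 CAS(5→6) writes; counter now 6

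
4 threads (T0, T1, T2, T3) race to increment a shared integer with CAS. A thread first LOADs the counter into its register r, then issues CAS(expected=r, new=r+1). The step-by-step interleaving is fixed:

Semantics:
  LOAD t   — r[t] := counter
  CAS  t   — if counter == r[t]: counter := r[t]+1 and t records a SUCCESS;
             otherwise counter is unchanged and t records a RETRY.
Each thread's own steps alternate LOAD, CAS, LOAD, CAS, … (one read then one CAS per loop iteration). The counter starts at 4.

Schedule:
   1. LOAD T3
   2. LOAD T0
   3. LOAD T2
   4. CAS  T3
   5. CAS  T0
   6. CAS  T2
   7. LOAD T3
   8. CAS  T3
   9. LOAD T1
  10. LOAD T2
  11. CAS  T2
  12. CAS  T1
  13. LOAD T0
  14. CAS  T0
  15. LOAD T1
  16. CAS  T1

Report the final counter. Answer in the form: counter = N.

counter = 9

   1) LOAD T3:  M=4  r_T3=4
   2) LOAD T0:  M=4  r_T0=4
   3) LOAD T2:  M=4  r_T2=4
   4) CAS  T3:  M=5  r_T3=4 ✓
   5) CAS  T0:  M=5  r_T0=4 ✗
   6) CAS  T2:  M=5  r_T2=4 ✗
   7) LOAD T3:  M=5  r_T3=5
   8) CAS  T3:  M=6  r_T3=5 ✓
   9) LOAD T1:  M=6  r_T1=6
  10) LOAD T2:  M=6  r_T2=6
  11) CAS  T2:  M=7  r_T2=6 ✓
  12) CAS  T1:  M=7  r_T1=6 ✗
  13) LOAD T0:  M=7  r_T0=7
  14) CAS  T0:  M=8  r_T0=7 ✓
  15) LOAD T1:  M=8  r_T1=8
  16) CAS  T1:  M=9  r_T1=8 ✓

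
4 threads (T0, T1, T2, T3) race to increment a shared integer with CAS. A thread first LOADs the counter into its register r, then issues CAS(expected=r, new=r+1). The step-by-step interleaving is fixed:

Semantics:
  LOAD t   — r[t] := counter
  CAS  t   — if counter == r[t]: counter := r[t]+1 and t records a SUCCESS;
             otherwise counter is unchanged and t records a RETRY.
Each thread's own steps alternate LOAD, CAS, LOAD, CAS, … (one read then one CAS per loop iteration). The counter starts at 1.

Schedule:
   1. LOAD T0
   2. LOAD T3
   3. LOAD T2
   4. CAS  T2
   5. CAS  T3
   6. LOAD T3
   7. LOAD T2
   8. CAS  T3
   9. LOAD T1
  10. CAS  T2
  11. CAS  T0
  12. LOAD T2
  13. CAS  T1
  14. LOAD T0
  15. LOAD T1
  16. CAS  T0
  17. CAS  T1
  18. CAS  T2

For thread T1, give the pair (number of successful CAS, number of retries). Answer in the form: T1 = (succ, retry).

T1 = (1, 1)

   1) LOAD T0:  M=1  r_T0=1
   2) LOAD T3:  M=1  r_T3=1
   3) LOAD T2:  M=1  r_T2=1
   4) CAS  T2:  M=2  r_T2=1 ✓
   5) CAS  T3:  M=2  r_T3=1 ✗
   6) LOAD T3:  M=2  r_T3=2
   7) LOAD T2:  M=2  r_T2=2
   8) CAS  T3:  M=3  r_T3=2 ✓
   9) LOAD T1:  M=3  r_T1=3
  10) CAS  T2:  M=3  r_T2=2 ✗
  11) CAS  T0:  M=3  r_T0=1 ✗
  12) LOAD T2:  M=3  r_T2=3
  13) CAS  T1:  M=4  r_T1=3 ✓
  14) LOAD T0:  M=4  r_T0=4
  15) LOAD T1:  M=4  r_T1=4
  16) CAS  T0:  M=5  r_T0=4 ✓
  17) CAS  T1:  M=5  r_T1=4 ✗
  18) CAS  T2:  M=5  r_T2=3 ✗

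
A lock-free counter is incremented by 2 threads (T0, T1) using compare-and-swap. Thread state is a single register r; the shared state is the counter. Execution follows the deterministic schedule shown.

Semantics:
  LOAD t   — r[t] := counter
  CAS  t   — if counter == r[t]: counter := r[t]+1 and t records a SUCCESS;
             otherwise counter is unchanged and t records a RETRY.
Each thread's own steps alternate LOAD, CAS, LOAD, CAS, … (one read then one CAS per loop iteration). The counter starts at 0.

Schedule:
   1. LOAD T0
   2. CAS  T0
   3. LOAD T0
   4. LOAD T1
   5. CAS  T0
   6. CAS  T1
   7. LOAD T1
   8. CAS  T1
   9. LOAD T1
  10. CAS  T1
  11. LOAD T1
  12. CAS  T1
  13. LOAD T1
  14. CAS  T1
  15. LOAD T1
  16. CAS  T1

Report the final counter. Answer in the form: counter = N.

counter = 7

T0 LOAD — after: cnt=0, r=0 — load
T0 CAS — after: cnt=1, r=0 — ok
T0 LOAD — after: cnt=1, r=1 — load
T1 LOAD — after: cnt=1, r=1 — load
T0 CAS — after: cnt=2, r=1 — ok
T1 CAS — after: cnt=2, r=1 — retry
T1 LOAD — after: cnt=2, r=2 — load
T1 CAS — after: cnt=3, r=2 — ok
T1 LOAD — after: cnt=3, r=3 — load
T1 CAS — after: cnt=4, r=3 — ok
T1 LOAD — after: cnt=4, r=4 — load
T1 CAS — after: cnt=5, r=4 — ok
T1 LOAD — after: cnt=5, r=5 — load
T1 CAS — after: cnt=6, r=5 — ok
T1 LOAD — after: cnt=6, r=6 — load
T1 CAS — after: cnt=7, r=6 — ok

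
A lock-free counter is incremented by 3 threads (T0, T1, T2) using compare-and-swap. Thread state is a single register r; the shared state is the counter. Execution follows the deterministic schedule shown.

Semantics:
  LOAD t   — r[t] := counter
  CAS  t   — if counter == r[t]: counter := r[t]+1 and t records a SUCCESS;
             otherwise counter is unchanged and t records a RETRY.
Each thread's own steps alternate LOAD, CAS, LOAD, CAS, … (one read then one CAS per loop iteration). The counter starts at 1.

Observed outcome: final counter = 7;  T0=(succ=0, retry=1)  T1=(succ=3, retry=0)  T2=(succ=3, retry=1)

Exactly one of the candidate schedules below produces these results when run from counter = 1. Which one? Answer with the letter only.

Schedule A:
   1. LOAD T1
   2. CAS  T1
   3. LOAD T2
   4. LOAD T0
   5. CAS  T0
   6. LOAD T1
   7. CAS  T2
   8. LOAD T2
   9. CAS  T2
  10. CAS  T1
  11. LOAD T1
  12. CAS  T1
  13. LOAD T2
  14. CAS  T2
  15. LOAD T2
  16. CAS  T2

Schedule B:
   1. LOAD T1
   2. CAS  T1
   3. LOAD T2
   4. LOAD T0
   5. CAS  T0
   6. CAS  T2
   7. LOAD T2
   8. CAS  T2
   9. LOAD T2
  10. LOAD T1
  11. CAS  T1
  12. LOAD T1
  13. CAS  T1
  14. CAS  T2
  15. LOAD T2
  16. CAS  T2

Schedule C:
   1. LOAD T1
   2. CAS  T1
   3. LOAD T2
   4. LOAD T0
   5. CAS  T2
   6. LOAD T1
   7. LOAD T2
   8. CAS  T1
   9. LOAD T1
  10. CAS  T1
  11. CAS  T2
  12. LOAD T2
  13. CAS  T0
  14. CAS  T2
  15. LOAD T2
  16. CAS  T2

Run C:
step 1: T1 LOAD ⇒ load; ctr=1 reg=1
step 2: T1 CAS ⇒ ok; ctr=2 reg=1
step 3: T2 LOAD ⇒ load; ctr=2 reg=2
step 4: T0 LOAD ⇒ load; ctr=2 reg=2
step 5: T2 CAS ⇒ ok; ctr=3 reg=2
step 6: T1 LOAD ⇒ load; ctr=3 reg=3
step 7: T2 LOAD ⇒ load; ctr=3 reg=3
step 8: T1 CAS ⇒ ok; ctr=4 reg=3
step 9: T1 LOAD ⇒ load; ctr=4 reg=4
step 10: T1 CAS ⇒ ok; ctr=5 reg=4
step 11: T2 CAS ⇒ retry; ctr=5 reg=3
step 12: T2 LOAD ⇒ load; ctr=5 reg=5
step 13: T0 CAS ⇒ retry; ctr=5 reg=2
step 14: T2 CAS ⇒ ok; ctr=6 reg=5
step 15: T2 LOAD ⇒ load; ctr=6 reg=6
step 16: T2 CAS ⇒ ok; ctr=7 reg=6

C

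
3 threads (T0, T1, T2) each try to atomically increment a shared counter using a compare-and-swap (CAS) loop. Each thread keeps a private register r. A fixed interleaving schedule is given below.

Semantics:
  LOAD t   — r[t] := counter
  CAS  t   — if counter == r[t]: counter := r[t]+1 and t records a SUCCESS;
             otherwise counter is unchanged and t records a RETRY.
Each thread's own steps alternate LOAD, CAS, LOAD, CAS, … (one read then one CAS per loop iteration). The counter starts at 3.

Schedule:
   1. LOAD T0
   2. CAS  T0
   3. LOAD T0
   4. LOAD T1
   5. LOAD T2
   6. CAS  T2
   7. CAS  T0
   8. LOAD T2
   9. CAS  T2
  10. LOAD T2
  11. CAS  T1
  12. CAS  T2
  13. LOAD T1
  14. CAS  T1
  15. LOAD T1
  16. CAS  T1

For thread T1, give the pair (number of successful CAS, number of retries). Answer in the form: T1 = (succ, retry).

1. LOAD T0 → mem=3 r[T0]=3 [LOAD]
2. CAS T0 → mem=4 r[T0]=3 [OK]
3. LOAD T0 → mem=4 r[T0]=4 [LOAD]
4. LOAD T1 → mem=4 r[T1]=4 [LOAD]
5. LOAD T2 → mem=4 r[T2]=4 [LOAD]
6. CAS T2 → mem=5 r[T2]=4 [OK]
7. CAS T0 → mem=5 r[T0]=4 [RETRY]
8. LOAD T2 → mem=5 r[T2]=5 [LOAD]
9. CAS T2 → mem=6 r[T2]=5 [OK]
10. LOAD T2 → mem=6 r[T2]=6 [LOAD]
11. CAS T1 → mem=6 r[T1]=4 [RETRY]
12. CAS T2 → mem=7 r[T2]=6 [OK]
13. LOAD T1 → mem=7 r[T1]=7 [LOAD]
14. CAS T1 → mem=8 r[T1]=7 [OK]
15. LOAD T1 → mem=8 r[T1]=8 [LOAD]
16. CAS T1 → mem=9 r[T1]=8 [OK]

T1 = (2, 1)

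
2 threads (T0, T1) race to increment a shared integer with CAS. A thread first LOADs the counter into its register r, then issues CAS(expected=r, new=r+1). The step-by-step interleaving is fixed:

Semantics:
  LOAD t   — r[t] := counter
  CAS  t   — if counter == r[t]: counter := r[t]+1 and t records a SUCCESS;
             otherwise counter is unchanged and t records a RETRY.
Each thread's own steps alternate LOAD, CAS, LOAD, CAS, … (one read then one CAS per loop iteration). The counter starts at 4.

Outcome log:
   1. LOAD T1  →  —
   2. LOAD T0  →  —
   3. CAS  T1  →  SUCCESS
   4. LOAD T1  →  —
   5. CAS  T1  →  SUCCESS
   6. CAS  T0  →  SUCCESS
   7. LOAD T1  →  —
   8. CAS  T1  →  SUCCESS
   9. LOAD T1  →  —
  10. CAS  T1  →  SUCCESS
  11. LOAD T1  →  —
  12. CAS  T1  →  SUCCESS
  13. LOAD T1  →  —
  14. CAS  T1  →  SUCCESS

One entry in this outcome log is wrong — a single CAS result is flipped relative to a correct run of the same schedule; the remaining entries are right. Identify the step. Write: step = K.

step = 6

Reference trace:
[1] T1.load  rd  (counter 4, T1.r 4)
[2] T0.load  rd  (counter 4, T0.r 4)
[3] T1.cas  hit  (counter 5, T1.r 4)
[4] T1.load  rd  (counter 5, T1.r 5)
[5] T1.cas  hit  (counter 6, T1.r 5)
[6] T0.cas  miss  (counter 6, T0.r 4)
[7] T1.load  rd  (counter 6, T1.r 6)
[8] T1.cas  hit  (counter 7, T1.r 6)
[9] T1.load  rd  (counter 7, T1.r 7)
[10] T1.cas  hit  (counter 8, T1.r 7)
[11] T1.load  rd  (counter 8, T1.r 8)
[12] T1.cas  hit  (counter 9, T1.r 8)
[13] T1.load  rd  (counter 9, T1.r 9)
[14] T1.cas  hit  (counter 10, T1.r 9)
Log disagrees first at step 6.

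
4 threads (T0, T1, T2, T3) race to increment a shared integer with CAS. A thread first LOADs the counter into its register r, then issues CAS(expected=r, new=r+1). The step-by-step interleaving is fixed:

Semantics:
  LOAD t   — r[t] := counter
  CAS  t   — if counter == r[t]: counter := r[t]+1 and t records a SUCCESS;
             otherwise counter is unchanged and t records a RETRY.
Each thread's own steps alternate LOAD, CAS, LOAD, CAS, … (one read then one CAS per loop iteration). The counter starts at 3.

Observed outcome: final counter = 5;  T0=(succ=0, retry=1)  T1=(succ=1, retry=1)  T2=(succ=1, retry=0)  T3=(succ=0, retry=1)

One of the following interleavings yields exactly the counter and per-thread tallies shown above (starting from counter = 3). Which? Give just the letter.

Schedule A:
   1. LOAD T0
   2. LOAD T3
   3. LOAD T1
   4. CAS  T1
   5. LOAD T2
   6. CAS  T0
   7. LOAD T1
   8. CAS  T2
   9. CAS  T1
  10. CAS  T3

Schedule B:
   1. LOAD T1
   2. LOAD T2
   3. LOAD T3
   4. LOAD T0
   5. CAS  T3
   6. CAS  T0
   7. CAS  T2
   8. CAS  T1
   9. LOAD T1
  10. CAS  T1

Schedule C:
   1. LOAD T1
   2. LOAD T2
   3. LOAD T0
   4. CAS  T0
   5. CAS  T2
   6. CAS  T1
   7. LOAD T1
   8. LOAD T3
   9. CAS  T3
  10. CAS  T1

Simulating candidate A:
step 1: T0 LOAD ⇒ load; ctr=3 reg=3
step 2: T3 LOAD ⇒ load; ctr=3 reg=3
step 3: T1 LOAD ⇒ load; ctr=3 reg=3
step 4: T1 CAS ⇒ ok; ctr=4 reg=3
step 5: T2 LOAD ⇒ load; ctr=4 reg=4
step 6: T0 CAS ⇒ retry; ctr=4 reg=3
step 7: T1 LOAD ⇒ load; ctr=4 reg=4
step 8: T2 CAS ⇒ ok; ctr=5 reg=4
step 9: T1 CAS ⇒ retry; ctr=5 reg=4
step 10: T3 CAS ⇒ retry; ctr=5 reg=3

A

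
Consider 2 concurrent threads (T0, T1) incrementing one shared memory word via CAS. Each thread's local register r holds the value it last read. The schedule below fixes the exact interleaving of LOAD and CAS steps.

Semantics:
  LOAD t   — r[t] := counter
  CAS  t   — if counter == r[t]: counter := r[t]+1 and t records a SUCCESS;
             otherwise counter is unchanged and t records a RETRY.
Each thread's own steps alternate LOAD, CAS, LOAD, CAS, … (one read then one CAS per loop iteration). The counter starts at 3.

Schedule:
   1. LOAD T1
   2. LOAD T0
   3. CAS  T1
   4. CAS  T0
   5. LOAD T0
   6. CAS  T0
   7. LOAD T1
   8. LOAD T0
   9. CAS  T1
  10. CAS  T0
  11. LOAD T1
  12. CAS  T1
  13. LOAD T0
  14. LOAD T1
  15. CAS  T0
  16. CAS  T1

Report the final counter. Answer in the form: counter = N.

step 1: T1 LOAD ⇒ load; ctr=3 reg=3
step 2: T0 LOAD ⇒ load; ctr=3 reg=3
step 3: T1 CAS ⇒ ok; ctr=4 reg=3
step 4: T0 CAS ⇒ retry; ctr=4 reg=3
step 5: T0 LOAD ⇒ load; ctr=4 reg=4
step 6: T0 CAS ⇒ ok; ctr=5 reg=4
step 7: T1 LOAD ⇒ load; ctr=5 reg=5
step 8: T0 LOAD ⇒ load; ctr=5 reg=5
step 9: T1 CAS ⇒ ok; ctr=6 reg=5
step 10: T0 CAS ⇒ retry; ctr=6 reg=5
step 11: T1 LOAD ⇒ load; ctr=6 reg=6
step 12: T1 CAS ⇒ ok; ctr=7 reg=6
step 13: T0 LOAD ⇒ load; ctr=7 reg=7
step 14: T1 LOAD ⇒ load; ctr=7 reg=7
step 15: T0 CAS ⇒ ok; ctr=8 reg=7
step 16: T1 CAS ⇒ retry; ctr=8 reg=7

counter = 8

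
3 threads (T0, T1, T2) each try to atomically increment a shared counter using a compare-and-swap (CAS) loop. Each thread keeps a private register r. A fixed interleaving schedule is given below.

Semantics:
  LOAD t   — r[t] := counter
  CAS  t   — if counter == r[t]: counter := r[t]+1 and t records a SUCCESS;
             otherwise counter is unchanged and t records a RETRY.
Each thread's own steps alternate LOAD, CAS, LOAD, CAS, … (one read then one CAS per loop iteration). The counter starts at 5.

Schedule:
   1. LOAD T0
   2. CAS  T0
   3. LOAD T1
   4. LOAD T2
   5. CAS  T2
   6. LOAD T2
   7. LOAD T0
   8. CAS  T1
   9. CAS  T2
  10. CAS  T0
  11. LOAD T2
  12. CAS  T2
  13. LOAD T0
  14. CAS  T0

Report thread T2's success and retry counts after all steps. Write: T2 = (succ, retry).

T2 = (3, 0)

1. LOAD T0 → mem=5 r[T0]=5 [LOAD]
2. CAS T0 → mem=6 r[T0]=5 [OK]
3. LOAD T1 → mem=6 r[T1]=6 [LOAD]
4. LOAD T2 → mem=6 r[T2]=6 [LOAD]
5. CAS T2 → mem=7 r[T2]=6 [OK]
6. LOAD T2 → mem=7 r[T2]=7 [LOAD]
7. LOAD T0 → mem=7 r[T0]=7 [LOAD]
8. CAS T1 → mem=7 r[T1]=6 [RETRY]
9. CAS T2 → mem=8 r[T2]=7 [OK]
10. CAS T0 → mem=8 r[T0]=7 [RETRY]
11. LOAD T2 → mem=8 r[T2]=8 [LOAD]
12. CAS T2 → mem=9 r[T2]=8 [OK]
13. LOAD T0 → mem=9 r[T0]=9 [LOAD]
14. CAS T0 → mem=10 r[T0]=9 [OK]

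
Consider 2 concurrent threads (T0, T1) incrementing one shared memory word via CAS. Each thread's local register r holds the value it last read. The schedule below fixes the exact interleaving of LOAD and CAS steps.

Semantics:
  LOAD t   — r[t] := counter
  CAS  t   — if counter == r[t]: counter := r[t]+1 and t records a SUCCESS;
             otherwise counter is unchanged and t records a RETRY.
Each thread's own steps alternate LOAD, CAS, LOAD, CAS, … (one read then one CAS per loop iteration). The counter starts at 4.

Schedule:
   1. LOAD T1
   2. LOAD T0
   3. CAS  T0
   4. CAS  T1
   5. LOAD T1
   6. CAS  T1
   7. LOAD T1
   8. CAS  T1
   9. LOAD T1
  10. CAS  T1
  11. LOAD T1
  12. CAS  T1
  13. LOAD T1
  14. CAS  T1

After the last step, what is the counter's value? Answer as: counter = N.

[1] T1.load  rd  (counter 4, T1.r 4)
[2] T0.load  rd  (counter 4, T0.r 4)
[3] T0.cas  hit  (counter 5, T0.r 4)
[4] T1.cas  miss  (counter 5, T1.r 4)
[5] T1.load  rd  (counter 5, T1.r 5)
[6] T1.cas  hit  (counter 6, T1.r 5)
[7] T1.load  rd  (counter 6, T1.r 6)
[8] T1.cas  hit  (counter 7, T1.r 6)
[9] T1.load  rd  (counter 7, T1.r 7)
[10] T1.cas  hit  (counter 8, T1.r 7)
[11] T1.load  rd  (counter 8, T1.r 8)
[12] T1.cas  hit  (counter 9, T1.r 8)
[13] T1.load  rd  (counter 9, T1.r 9)
[14] T1.cas  hit  (counter 10, T1.r 9)

counter = 10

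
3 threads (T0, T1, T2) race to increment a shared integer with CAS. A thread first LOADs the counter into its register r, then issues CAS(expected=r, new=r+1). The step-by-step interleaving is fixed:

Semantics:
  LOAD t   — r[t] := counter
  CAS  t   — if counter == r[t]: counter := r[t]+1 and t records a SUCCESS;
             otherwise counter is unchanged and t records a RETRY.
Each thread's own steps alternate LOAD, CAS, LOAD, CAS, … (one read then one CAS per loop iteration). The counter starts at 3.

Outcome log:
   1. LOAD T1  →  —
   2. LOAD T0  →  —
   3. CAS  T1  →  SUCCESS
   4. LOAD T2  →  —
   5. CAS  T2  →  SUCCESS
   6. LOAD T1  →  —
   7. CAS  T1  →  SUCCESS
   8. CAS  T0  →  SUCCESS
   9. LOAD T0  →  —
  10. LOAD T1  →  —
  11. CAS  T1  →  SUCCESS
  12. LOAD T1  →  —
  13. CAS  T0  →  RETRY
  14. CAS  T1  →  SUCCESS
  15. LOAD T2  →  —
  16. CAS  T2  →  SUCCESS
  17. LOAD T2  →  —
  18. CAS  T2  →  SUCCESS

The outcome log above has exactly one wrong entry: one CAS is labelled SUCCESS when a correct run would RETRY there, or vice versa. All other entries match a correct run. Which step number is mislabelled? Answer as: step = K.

Re-executing:
1. LOAD T1 → mem=3 r[T1]=3 [LOAD]
2. LOAD T0 → mem=3 r[T0]=3 [LOAD]
3. CAS T1 → mem=4 r[T1]=3 [OK]
4. LOAD T2 → mem=4 r[T2]=4 [LOAD]
5. CAS T2 → mem=5 r[T2]=4 [OK]
6. LOAD T1 → mem=5 r[T1]=5 [LOAD]
7. CAS T1 → mem=6 r[T1]=5 [OK]
8. CAS T0 → mem=6 r[T0]=3 [RETRY]
9. LOAD T0 → mem=6 r[T0]=6 [LOAD]
10. LOAD T1 → mem=6 r[T1]=6 [LOAD]
11. CAS T1 → mem=7 r[T1]=6 [OK]
12. LOAD T1 → mem=7 r[T1]=7 [LOAD]
13. CAS T0 → mem=7 r[T0]=6 [RETRY]
14. CAS T1 → mem=8 r[T1]=7 [OK]
15. LOAD T2 → mem=8 r[T2]=8 [LOAD]
16. CAS T2 → mem=9 r[T2]=8 [OK]
17. LOAD T2 → mem=9 r[T2]=9 [LOAD]
18. CAS T2 → mem=10 r[T2]=9 [OK]
Mismatch at 8.

step = 8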